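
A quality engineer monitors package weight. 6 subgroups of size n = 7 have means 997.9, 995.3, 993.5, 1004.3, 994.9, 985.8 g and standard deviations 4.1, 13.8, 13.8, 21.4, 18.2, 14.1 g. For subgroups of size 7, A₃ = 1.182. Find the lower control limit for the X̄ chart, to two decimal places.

978.46

X̄̄ = (997.9 + 995.3 + 993.5 + 1004.3 + 994.9 + 985.8) / 6 = 995.2833
s̄ = (4.1 + 13.8 + 13.8 + 21.4 + 18.2 + 14.1) / 6 = 14.2333
LCL = X̄̄ − A₃·s̄ = 995.2833 − 1.182 × 14.2333 = 978.4595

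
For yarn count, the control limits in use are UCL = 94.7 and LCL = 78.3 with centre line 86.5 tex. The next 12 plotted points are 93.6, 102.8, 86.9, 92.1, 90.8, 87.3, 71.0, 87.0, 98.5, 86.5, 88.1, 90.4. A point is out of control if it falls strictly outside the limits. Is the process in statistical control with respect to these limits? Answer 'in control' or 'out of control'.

Compare each point to [78.3, 94.7]: sample 2 = 102.8 > UCL; sample 7 = 71.0 < LCL; sample 9 = 98.5 > UCL.

out of control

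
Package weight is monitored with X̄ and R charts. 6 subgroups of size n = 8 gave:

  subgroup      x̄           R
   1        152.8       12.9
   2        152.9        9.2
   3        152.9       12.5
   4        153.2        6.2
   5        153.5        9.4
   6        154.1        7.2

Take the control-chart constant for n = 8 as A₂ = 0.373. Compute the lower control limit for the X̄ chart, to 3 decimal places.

X̄̄ = (152.8 + 152.9 + 152.9 + 153.2 + 153.5 + 154.1) / 6 = 919.4000 / 6 = 153.2333
R̄ = (12.9 + 9.2 + 12.5 + 6.2 + 9.4 + 7.2) / 6 = 57.4000 / 6 = 9.5667
LCL = X̄̄ − A₂·R̄ = 153.2333 − 0.373 × 9.5667 = 149.6650

149.665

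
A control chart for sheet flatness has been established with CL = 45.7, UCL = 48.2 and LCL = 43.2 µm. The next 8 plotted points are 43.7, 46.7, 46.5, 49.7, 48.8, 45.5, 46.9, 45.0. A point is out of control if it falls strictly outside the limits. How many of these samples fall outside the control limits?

Compare each point to [43.2, 48.2]: sample 4 = 49.7 > UCL; sample 5 = 48.8 > UCL.

2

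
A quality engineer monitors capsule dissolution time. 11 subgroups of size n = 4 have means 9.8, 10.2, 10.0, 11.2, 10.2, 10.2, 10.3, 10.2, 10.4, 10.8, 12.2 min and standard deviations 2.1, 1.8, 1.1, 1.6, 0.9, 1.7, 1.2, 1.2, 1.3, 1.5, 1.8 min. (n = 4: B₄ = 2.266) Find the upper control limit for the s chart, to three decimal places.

3.337

s̄ = (2.1 + 1.8 + 1.1 + 1.6 + 0.9 + 1.7 + 1.2 + 1.2 + 1.3 + 1.5 + 1.8) / 11 = 1.4727
UCL_s = B₄·s̄ = 2.266 × 1.4727 = 3.3372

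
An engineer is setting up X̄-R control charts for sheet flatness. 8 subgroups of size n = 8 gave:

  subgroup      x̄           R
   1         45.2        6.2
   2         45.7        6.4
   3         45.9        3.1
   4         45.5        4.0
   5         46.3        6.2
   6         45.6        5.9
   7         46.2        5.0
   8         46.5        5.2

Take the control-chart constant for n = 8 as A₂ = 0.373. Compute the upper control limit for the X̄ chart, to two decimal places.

X̄̄ = (45.2 + 45.7 + 45.9 + 45.5 + 46.3 + 45.6 + 46.2 + 46.5) / 8 = 366.9000 / 8 = 45.8625
R̄ = (6.2 + 6.4 + 3.1 + 4.0 + 6.2 + 5.9 + 5.0 + 5.2) / 8 = 42.0000 / 8 = 5.2500
UCL = X̄̄ + A₂·R̄ = 45.8625 + 0.373 × 5.2500 = 47.8207

47.82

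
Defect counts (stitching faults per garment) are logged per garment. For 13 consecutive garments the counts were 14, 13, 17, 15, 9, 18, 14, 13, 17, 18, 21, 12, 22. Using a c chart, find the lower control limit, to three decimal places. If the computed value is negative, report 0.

c̄ = (14 + 13 + 17 + 15 + 9 + 18 + 14 + 13 + 17 + 18 + 21 + 12 + 22) / 13 = 203 / 13 = 15.6154
LCL = c̄ − 3√c̄ = 15.6154 − 3 × 3.9516 = 3.7605

3.760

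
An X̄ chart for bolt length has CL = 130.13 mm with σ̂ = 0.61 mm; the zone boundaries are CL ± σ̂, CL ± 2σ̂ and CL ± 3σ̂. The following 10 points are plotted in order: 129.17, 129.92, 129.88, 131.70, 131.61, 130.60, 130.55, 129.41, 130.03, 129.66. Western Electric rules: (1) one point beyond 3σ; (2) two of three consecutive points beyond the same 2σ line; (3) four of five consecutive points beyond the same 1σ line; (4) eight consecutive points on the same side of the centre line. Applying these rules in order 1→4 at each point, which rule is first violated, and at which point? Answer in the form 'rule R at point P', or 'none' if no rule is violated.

rule 2 at point 5

Zone of each point (C = within 1σ̂, B = 1σ̂–2σ̂, A = 2σ̂–3σ̂, * = beyond 3σ̂; sign = side of CL): 1:-B, 2:-C, 3:-C, 4:+A, 5:+A, 6:+C, 7:+C, 8:-B, 9:-C, 10:-C
Rule 2 (two of three consecutive points beyond the same 2σ limit) is satisfied at point 5.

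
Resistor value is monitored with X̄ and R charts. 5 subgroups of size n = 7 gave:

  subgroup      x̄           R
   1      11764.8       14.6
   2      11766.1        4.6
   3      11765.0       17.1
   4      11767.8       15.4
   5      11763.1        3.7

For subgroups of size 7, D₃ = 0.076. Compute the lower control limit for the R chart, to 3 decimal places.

R̄ = (14.6 + 4.6 + 17.1 + 15.4 + 3.7) / 5 = 55.4000 / 5 = 11.0800
LCL_R = D₃·R̄ = 0.076 × 11.0800 = 0.8421

0.842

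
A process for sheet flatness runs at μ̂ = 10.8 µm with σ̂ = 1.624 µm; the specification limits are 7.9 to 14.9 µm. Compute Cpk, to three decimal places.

Cpu = (USL − μ̂) / (3σ̂) = (14.9 − 10.8) / (3 × 1.624) = 0.8415; Cpl = (μ̂ − LSL) / (3σ̂) = (10.8 − 7.9) / (3 × 1.624) = 0.5952; Cpk = min(Cpu, Cpl) = 0.5952

0.595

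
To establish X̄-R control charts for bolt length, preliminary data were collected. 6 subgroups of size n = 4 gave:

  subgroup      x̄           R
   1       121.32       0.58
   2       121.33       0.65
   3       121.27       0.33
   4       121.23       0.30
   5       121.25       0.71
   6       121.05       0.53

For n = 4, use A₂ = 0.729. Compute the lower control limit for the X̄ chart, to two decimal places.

120.87

X̄̄ = (121.32 + 121.33 + 121.27 + 121.23 + 121.25 + 121.05) / 6 = 727.4500 / 6 = 121.2417
R̄ = (0.58 + 0.65 + 0.33 + 0.30 + 0.71 + 0.53) / 6 = 3.1000 / 6 = 0.5167
LCL = X̄̄ − A₂·R̄ = 121.2417 − 0.729 × 0.5167 = 120.8650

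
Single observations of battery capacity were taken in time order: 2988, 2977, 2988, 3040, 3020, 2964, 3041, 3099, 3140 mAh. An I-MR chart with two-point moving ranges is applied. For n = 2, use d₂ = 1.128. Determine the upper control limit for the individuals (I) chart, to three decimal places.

3136.933

X̄ = (2988 + 2977 + 2988 + 3040 + 3020 + 2964 + 3041 + 3099 + 3140) / 9 = 3028.5556
Moving ranges: 11, 11, 52, 20, 56, 77, 58, 41; M̄R̄ = 326.0000 / 8 = 40.7500
UCL = X̄ + 3·M̄R̄/d₂ = 3028.5556 + 3 × 40.7500 / 1.128 = 3136.9332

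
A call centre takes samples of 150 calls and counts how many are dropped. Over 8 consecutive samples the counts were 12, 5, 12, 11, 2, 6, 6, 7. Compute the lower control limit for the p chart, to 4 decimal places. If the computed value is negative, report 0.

p̄ = Σdᵢ / (k·n) = 61 / (8 × 150) = 0.05083
LCL = p̄ − 3·√(p̄(1−p̄)/n) = 0.05083 − 3 × 0.01793 = -0.00297 → 0 (negative, so LCL = 0)

0.0000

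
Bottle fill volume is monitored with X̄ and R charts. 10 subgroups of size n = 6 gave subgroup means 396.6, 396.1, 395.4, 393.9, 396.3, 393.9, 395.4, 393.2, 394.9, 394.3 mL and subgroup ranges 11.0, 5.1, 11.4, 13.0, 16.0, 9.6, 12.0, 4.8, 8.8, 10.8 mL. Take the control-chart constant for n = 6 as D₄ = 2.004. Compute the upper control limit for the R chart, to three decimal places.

20.541

R̄ = (11.0 + 5.1 + 11.4 + 13.0 + 16.0 + 9.6 + 12.0 + 4.8 + 8.8 + 10.8) / 10 = 102.5000 / 10 = 10.2500
UCL_R = D₄·R̄ = 2.004 × 10.2500 = 20.5410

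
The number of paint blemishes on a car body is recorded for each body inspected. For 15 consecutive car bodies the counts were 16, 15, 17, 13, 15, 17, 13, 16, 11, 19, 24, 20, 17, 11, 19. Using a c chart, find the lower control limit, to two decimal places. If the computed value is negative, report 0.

4.13

c̄ = (16 + 15 + 17 + 13 + 15 + 17 + 13 + 16 + 11 + 19 + 24 + 20 + 17 + 11 + 19) / 15 = 243 / 15 = 16.2000
LCL = c̄ − 3√c̄ = 16.2000 − 3 × 4.0249 = 4.1252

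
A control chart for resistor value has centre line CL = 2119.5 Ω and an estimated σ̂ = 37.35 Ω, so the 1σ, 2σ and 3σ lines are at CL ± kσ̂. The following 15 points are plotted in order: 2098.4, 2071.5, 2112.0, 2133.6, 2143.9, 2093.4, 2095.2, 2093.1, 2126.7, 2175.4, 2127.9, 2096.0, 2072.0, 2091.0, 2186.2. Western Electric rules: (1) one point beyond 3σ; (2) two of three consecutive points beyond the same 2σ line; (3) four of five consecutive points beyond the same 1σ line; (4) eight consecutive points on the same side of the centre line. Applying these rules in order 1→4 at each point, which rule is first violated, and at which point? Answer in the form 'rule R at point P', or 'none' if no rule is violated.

none

Zone of each point (C = within 1σ̂, B = 1σ̂–2σ̂, A = 2σ̂–3σ̂, * = beyond 3σ̂; sign = side of CL): 1:-C, 2:-B, 3:-C, 4:+C, 5:+C, 6:-C, 7:-C, 8:-C, 9:+C, 10:+B, 11:+C, 12:-C, 13:-B, 14:-C, 15:+B
No rule fires across all 15 points.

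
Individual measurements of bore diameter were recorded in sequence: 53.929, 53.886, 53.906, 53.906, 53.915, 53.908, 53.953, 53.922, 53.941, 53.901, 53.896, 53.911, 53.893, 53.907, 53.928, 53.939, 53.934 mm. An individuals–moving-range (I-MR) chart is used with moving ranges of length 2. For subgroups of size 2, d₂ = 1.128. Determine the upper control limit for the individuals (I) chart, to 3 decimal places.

X̄ = (53.929 + 53.886 + 53.906 + 53.906 + 53.915 + 53.908 + 53.953 + 53.922 + 53.941 + 53.901 + 53.896 + 53.911 + 53.893 + 53.907 + 53.928 + 53.939 + 53.934) / 17 = 53.9162
Moving ranges: 0.043, 0.020, 0.000, 0.009, 0.007, 0.045, 0.031, 0.019, 0.040, 0.005, 0.015, 0.018, 0.014, 0.021, 0.011, 0.005; M̄R̄ = 0.3030 / 16 = 0.0189
UCL = X̄ + 3·M̄R̄/d₂ = 53.9162 + 3 × 0.0189 / 1.128 = 53.9665

53.967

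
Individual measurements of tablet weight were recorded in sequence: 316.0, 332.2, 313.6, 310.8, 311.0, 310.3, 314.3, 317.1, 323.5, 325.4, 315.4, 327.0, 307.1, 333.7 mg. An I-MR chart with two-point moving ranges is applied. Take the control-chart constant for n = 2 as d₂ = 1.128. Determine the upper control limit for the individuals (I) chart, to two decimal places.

343.28

X̄ = (316.0 + 332.2 + 313.6 + 310.8 + 311.0 + 310.3 + 314.3 + 317.1 + 323.5 + 325.4 + 315.4 + 327.0 + 307.1 + 333.7) / 14 = 318.3857
Moving ranges: 16.2, 18.6, 2.8, 0.2, 0.7, 4.0, 2.8, 6.4, 1.9, 10.0, 11.6, 19.9, 26.6; M̄R̄ = 121.7000 / 13 = 9.3615
UCL = X̄ + 3·M̄R̄/d₂ = 318.3857 + 3 × 9.3615 / 1.128 = 343.2834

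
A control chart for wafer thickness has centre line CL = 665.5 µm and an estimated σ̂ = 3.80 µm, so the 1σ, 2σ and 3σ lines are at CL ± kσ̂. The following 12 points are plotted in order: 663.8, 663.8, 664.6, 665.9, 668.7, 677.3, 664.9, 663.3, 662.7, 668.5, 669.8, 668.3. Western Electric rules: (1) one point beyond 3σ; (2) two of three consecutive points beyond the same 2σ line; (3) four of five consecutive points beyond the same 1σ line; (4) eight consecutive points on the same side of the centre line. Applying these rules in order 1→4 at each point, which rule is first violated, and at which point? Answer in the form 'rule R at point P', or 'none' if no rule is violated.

Zone of each point (C = within 1σ̂, B = 1σ̂–2σ̂, A = 2σ̂–3σ̂, * = beyond 3σ̂; sign = side of CL): 1:-C, 2:-C, 3:-C, 4:+C, 5:+C, 6:+*, 7:-C, 8:-C, 9:-C, 10:+C, 11:+B, 12:+C
Rule 1 (one point beyond the 3σ limits) is satisfied at point 6.

rule 1 at point 6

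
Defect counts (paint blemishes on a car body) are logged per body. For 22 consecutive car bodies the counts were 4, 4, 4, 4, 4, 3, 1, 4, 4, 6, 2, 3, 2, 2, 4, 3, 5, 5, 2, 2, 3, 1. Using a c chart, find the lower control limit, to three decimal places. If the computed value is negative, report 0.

c̄ = (4 + 4 + 4 + 4 + 4 + 3 + 1 + 4 + 4 + 6 + 2 + 3 + 2 + 2 + 4 + 3 + 5 + 5 + 2 + 2 + 3 + 1) / 22 = 72 / 22 = 3.2727
LCL = c̄ − 3√c̄ = 3.2727 − 3 × 1.8091 = -2.1545 → 0 (cannot be negative)

0.000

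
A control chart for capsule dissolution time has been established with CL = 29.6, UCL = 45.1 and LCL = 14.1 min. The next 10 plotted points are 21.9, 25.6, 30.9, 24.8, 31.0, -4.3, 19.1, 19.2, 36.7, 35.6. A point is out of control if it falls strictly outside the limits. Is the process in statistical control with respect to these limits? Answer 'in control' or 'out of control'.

out of control

Compare each point to [14.1, 45.1]: sample 6 = -4.3 < LCL.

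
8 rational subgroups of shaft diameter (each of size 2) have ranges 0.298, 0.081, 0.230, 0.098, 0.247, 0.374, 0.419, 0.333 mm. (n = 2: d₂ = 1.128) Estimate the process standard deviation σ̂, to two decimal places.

R̄ = (0.298 + 0.081 + 0.230 + 0.098 + 0.247 + 0.374 + 0.419 + 0.333) / 8 = 0.2600
σ̂ = R̄ / d₂ = 0.2600 / 1.128 = 0.2305

0.23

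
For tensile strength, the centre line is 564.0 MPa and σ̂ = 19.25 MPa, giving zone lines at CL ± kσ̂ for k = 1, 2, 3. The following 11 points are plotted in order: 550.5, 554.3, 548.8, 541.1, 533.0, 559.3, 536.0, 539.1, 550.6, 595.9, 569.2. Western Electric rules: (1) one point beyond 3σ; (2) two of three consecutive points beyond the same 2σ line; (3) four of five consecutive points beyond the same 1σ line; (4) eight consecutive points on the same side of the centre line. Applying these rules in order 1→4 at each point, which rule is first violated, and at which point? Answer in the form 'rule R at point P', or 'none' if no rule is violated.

rule 3 at point 8

Zone of each point (C = within 1σ̂, B = 1σ̂–2σ̂, A = 2σ̂–3σ̂, * = beyond 3σ̂; sign = side of CL): 1:-C, 2:-C, 3:-C, 4:-B, 5:-B, 6:-C, 7:-B, 8:-B, 9:-C, 10:+B, 11:+C
Rule 3 (four of five consecutive points beyond the same 1σ limit) is satisfied at point 8.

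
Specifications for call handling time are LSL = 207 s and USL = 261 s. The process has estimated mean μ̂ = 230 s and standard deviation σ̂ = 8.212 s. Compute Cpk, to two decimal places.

0.93

Cpu = (USL − μ̂) / (3σ̂) = (261 − 230) / (3 × 8.212) = 1.2583; Cpl = (μ̂ − LSL) / (3σ̂) = (230 − 207) / (3 × 8.212) = 0.9336; Cpk = min(Cpu, Cpl) = 0.9336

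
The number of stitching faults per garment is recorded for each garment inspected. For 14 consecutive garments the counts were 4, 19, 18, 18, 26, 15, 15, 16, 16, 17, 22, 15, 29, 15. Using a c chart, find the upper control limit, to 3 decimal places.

30.050

c̄ = (4 + 19 + 18 + 18 + 26 + 15 + 15 + 16 + 16 + 17 + 22 + 15 + 29 + 15) / 14 = 245 / 14 = 17.5000
UCL = c̄ + 3√c̄ = 17.5000 + 3 × √17.5000 = 17.5000 + 3 × 4.1833 = 30.0499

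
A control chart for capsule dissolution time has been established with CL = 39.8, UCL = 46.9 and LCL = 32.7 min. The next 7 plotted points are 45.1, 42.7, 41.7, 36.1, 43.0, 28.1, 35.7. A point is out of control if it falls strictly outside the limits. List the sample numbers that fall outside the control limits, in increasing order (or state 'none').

6

Compare each point to [32.7, 46.9]: sample 6 = 28.1 < LCL.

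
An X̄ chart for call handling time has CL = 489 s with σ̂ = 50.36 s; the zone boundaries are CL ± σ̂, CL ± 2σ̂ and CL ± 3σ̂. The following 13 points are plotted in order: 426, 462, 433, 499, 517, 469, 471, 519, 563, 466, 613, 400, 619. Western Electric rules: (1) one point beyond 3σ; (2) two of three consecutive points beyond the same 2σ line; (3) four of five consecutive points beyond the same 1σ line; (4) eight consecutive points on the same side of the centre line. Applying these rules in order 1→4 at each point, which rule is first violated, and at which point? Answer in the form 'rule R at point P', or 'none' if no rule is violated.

Zone of each point (C = within 1σ̂, B = 1σ̂–2σ̂, A = 2σ̂–3σ̂, * = beyond 3σ̂; sign = side of CL): 1:-B, 2:-C, 3:-B, 4:+C, 5:+C, 6:-C, 7:-C, 8:+C, 9:+B, 10:-C, 11:+A, 12:-B, 13:+A
Rule 2 (two of three consecutive points beyond the same 2σ limit) is satisfied at point 13.

rule 2 at point 13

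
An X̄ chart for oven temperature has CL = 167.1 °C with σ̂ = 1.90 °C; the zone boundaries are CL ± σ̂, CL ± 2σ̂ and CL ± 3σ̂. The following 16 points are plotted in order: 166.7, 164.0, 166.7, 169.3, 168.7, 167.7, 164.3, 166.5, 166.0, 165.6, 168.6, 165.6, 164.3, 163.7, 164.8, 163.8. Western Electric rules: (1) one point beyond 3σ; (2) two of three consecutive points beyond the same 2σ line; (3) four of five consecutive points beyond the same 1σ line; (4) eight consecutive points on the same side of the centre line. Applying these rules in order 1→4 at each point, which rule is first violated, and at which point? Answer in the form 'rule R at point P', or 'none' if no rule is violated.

Zone of each point (C = within 1σ̂, B = 1σ̂–2σ̂, A = 2σ̂–3σ̂, * = beyond 3σ̂; sign = side of CL): 1:-C, 2:-B, 3:-C, 4:+B, 5:+C, 6:+C, 7:-B, 8:-C, 9:-C, 10:-C, 11:+C, 12:-C, 13:-B, 14:-B, 15:-B, 16:-B
Rule 3 (four of five consecutive points beyond the same 1σ limit) is satisfied at point 16.

rule 3 at point 16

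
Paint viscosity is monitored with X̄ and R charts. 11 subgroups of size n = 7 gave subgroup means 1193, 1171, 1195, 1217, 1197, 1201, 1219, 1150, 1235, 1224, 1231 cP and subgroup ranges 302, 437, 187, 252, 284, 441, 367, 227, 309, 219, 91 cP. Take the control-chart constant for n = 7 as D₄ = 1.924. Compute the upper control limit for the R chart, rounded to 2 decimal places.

R̄ = (302 + 437 + 187 + 252 + 284 + 441 + 367 + 227 + 309 + 219 + 91) / 11 = 3116.0000 / 11 = 283.2727
UCL_R = D₄·R̄ = 1.924 × 283.2727 = 545.0167

545.02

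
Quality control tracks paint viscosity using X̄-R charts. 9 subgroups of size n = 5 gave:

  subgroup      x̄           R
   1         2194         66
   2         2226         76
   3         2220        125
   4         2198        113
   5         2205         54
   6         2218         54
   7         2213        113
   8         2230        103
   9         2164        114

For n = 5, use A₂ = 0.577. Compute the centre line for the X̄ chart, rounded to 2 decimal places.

2207.56

X̄̄ = (2194 + 2226 + 2220 + 2198 + 2205 + 2218 + 2213 + 2230 + 2164) / 9 = 19868.0000 / 9 = 2207.5556
CL = X̄̄ = 2207.5556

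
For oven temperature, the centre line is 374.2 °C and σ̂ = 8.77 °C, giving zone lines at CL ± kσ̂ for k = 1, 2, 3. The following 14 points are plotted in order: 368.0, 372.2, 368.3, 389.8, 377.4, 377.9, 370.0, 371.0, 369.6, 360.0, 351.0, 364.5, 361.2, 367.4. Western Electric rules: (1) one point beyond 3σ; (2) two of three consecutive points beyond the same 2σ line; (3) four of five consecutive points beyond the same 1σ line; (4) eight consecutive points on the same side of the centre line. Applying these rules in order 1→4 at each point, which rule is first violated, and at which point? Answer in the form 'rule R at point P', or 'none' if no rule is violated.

Zone of each point (C = within 1σ̂, B = 1σ̂–2σ̂, A = 2σ̂–3σ̂, * = beyond 3σ̂; sign = side of CL): 1:-C, 2:-C, 3:-C, 4:+B, 5:+C, 6:+C, 7:-C, 8:-C, 9:-C, 10:-B, 11:-A, 12:-B, 13:-B, 14:-C
Rule 3 (four of five consecutive points beyond the same 1σ limit) is satisfied at point 13.

rule 3 at point 13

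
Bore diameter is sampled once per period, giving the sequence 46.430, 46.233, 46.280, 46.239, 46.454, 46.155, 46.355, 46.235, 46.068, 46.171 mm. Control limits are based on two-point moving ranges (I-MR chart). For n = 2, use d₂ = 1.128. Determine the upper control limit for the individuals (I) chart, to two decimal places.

X̄ = (46.430 + 46.233 + 46.280 + 46.239 + 46.454 + 46.155 + 46.355 + 46.235 + 46.068 + 46.171) / 10 = 46.2620
Moving ranges: 0.197, 0.047, 0.041, 0.215, 0.299, 0.200, 0.120, 0.167, 0.103; M̄R̄ = 1.3890 / 9 = 0.1543
UCL = X̄ + 3·M̄R̄/d₂ = 46.2620 + 3 × 0.1543 / 1.128 = 46.6725

46.67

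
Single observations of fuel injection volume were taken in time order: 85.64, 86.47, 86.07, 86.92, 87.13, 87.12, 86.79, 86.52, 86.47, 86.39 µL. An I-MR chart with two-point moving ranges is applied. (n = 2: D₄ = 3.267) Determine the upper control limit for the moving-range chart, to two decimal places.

1.10

Moving ranges: 0.83, 0.40, 0.85, 0.21, 0.01, 0.33, 0.27, 0.05, 0.08; M̄R̄ = 3.0300 / 9 = 0.3367
UCL_MR = D₄·M̄R̄ = 3.267 × 0.3367 = 1.0999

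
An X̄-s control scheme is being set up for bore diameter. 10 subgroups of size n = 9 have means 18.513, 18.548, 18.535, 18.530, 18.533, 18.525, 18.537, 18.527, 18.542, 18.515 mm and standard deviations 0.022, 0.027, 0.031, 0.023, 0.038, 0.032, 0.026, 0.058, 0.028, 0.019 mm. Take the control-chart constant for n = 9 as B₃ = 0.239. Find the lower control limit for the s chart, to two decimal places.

0.01

s̄ = (0.022 + 0.027 + 0.031 + 0.023 + 0.038 + 0.032 + 0.026 + 0.058 + 0.028 + 0.019) / 10 = 0.0304
LCL_s = B₃·s̄ = 0.239 × 0.0304 = 0.0073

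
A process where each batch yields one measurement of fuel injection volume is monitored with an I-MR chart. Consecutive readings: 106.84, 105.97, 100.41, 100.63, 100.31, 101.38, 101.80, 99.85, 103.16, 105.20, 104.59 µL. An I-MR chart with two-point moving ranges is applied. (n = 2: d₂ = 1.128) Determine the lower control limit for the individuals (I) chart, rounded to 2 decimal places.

98.39

X̄ = (106.84 + 105.97 + 100.41 + 100.63 + 100.31 + 101.38 + 101.80 + 99.85 + 103.16 + 105.20 + 104.59) / 11 = 102.7400
Moving ranges: 0.87, 5.56, 0.22, 0.32, 1.07, 0.42, 1.95, 3.31, 2.04, 0.61; M̄R̄ = 16.3700 / 10 = 1.6370
LCL = X̄ − 3·M̄R̄/d₂ = 102.7400 − 3 × 1.6370 / 1.128 = 98.3863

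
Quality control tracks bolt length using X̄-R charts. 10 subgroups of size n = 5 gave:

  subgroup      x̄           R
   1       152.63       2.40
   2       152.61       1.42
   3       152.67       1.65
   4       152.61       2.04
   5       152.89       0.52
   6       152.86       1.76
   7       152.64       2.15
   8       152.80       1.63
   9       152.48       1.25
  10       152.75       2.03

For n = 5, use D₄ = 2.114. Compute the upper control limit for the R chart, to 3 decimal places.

R̄ = (2.40 + 1.42 + 1.65 + 2.04 + 0.52 + 1.76 + 2.15 + 1.63 + 1.25 + 2.03) / 10 = 16.8500 / 10 = 1.6850
UCL_R = D₄·R̄ = 2.114 × 1.6850 = 3.5621

3.562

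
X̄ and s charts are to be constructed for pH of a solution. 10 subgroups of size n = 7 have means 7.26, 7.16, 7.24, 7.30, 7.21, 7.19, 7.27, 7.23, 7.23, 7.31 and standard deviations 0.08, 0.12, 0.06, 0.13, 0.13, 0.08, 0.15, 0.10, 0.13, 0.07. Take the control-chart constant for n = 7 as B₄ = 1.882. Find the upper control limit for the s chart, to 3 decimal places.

s̄ = (0.08 + 0.12 + 0.06 + 0.13 + 0.13 + 0.08 + 0.15 + 0.10 + 0.13 + 0.07) / 10 = 0.1050
UCL_s = B₄·s̄ = 1.882 × 0.1050 = 0.1976

0.198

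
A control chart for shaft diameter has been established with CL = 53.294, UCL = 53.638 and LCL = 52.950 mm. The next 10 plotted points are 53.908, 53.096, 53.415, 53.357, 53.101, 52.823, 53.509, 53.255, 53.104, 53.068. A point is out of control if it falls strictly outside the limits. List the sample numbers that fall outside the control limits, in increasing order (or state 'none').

1, 6

Compare each point to [52.950, 53.638]: sample 1 = 53.908 > UCL; sample 6 = 52.823 < LCL.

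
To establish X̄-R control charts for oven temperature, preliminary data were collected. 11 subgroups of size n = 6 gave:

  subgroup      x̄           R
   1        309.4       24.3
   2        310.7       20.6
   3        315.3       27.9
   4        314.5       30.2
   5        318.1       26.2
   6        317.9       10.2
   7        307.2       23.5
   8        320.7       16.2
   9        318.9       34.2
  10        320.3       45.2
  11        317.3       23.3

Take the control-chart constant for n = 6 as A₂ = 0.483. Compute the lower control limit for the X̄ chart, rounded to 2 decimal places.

X̄̄ = (309.4 + 310.7 + 315.3 + 314.5 + 318.1 + 317.9 + 307.2 + 320.7 + 318.9 + 320.3 + 317.3) / 11 = 3470.3000 / 11 = 315.4818
R̄ = (24.3 + 20.6 + 27.9 + 30.2 + 26.2 + 10.2 + 23.5 + 16.2 + 34.2 + 45.2 + 23.3) / 11 = 281.8000 / 11 = 25.6182
LCL = X̄̄ − A₂·R̄ = 315.4818 − 0.483 × 25.6182 = 303.1082

303.11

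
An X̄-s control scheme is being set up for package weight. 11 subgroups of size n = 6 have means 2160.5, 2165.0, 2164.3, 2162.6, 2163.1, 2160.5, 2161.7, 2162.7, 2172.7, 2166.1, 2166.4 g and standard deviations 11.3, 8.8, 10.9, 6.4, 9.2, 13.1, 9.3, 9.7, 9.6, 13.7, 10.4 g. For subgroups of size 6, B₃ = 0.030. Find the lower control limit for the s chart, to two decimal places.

0.31

s̄ = (11.3 + 8.8 + 10.9 + 6.4 + 9.2 + 13.1 + 9.3 + 9.7 + 9.6 + 13.7 + 10.4) / 11 = 10.2182
LCL_s = B₃·s̄ = 0.030 × 10.2182 = 0.3065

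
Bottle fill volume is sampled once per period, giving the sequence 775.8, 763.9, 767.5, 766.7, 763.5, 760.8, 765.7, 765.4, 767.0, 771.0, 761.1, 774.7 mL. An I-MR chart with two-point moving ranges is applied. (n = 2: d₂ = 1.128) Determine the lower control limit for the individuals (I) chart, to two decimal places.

753.26

X̄ = (775.8 + 763.9 + 767.5 + 766.7 + 763.5 + 760.8 + 765.7 + 765.4 + 767.0 + 771.0 + 761.1 + 774.7) / 12 = 766.9250
Moving ranges: 11.9, 3.6, 0.8, 3.2, 2.7, 4.9, 0.3, 1.6, 4.0, 9.9, 13.6; M̄R̄ = 56.5000 / 11 = 5.1364
LCL = X̄ − 3·M̄R̄/d₂ = 766.9250 − 3 × 5.1364 / 1.128 = 753.2645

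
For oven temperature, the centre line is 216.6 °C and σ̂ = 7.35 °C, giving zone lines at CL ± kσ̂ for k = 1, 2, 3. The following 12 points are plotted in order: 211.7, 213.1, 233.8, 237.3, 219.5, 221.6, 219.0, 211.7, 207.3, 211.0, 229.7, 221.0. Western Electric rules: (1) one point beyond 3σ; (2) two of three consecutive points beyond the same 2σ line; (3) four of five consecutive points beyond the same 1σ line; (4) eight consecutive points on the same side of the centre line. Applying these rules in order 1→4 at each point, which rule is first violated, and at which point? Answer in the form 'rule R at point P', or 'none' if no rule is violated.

rule 2 at point 4

Zone of each point (C = within 1σ̂, B = 1σ̂–2σ̂, A = 2σ̂–3σ̂, * = beyond 3σ̂; sign = side of CL): 1:-C, 2:-C, 3:+A, 4:+A, 5:+C, 6:+C, 7:+C, 8:-C, 9:-B, 10:-C, 11:+B, 12:+C
Rule 2 (two of three consecutive points beyond the same 2σ limit) is satisfied at point 4.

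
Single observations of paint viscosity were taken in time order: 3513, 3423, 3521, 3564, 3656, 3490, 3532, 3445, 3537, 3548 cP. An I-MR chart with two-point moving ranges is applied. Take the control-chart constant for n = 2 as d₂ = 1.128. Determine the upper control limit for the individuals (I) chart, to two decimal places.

X̄ = (3513 + 3423 + 3521 + 3564 + 3656 + 3490 + 3532 + 3445 + 3537 + 3548) / 10 = 3522.9000
Moving ranges: 90, 98, 43, 92, 166, 42, 87, 92, 11; M̄R̄ = 721.0000 / 9 = 80.1111
UCL = X̄ + 3·M̄R̄/d₂ = 3522.9000 + 3 × 80.1111 / 1.128 = 3735.9615

3735.96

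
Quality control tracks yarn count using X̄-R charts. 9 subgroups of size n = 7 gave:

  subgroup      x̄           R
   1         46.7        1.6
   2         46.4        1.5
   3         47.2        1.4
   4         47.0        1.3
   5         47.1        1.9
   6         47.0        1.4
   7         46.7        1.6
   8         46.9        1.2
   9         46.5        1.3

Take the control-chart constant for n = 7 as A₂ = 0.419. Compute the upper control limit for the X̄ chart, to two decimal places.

47.45

X̄̄ = (46.7 + 46.4 + 47.2 + 47.0 + 47.1 + 47.0 + 46.7 + 46.9 + 46.5) / 9 = 421.5000 / 9 = 46.8333
R̄ = (1.6 + 1.5 + 1.4 + 1.3 + 1.9 + 1.4 + 1.6 + 1.2 + 1.3) / 9 = 13.2000 / 9 = 1.4667
UCL = X̄̄ + A₂·R̄ = 46.8333 + 0.419 × 1.4667 = 47.4479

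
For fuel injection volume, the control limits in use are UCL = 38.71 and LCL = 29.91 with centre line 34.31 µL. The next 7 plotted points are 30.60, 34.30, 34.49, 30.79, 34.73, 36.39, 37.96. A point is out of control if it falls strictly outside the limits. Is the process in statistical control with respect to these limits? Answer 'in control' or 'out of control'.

All 7 points lie within [29.91, 38.71].

in control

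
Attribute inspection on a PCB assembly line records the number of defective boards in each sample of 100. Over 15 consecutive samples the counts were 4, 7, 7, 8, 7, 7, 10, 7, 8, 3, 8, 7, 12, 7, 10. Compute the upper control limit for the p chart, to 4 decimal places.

0.1535

p̄ = Σdᵢ / (k·n) = 112 / (15 × 100) = 0.07467
UCL = p̄ + 3·√(p̄(1−p̄)/n) = 0.07467 + 3 × √(0.07467×0.92533/100) = 0.07467 + 3 × 0.02629 = 0.15352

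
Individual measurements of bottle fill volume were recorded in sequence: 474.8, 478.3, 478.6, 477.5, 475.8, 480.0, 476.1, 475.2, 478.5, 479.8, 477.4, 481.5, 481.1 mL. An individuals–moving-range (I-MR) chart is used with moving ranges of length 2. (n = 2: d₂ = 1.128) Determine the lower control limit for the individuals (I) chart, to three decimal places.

X̄ = (474.8 + 478.3 + 478.6 + 477.5 + 475.8 + 480.0 + 476.1 + 475.2 + 478.5 + 479.8 + 477.4 + 481.5 + 481.1) / 13 = 478.0462
Moving ranges: 3.5, 0.3, 1.1, 1.7, 4.2, 3.9, 0.9, 3.3, 1.3, 2.4, 4.1, 0.4; M̄R̄ = 27.1000 / 12 = 2.2583
LCL = X̄ − 3·M̄R̄/d₂ = 478.0462 − 3 × 2.2583 / 1.128 = 472.0399

472.040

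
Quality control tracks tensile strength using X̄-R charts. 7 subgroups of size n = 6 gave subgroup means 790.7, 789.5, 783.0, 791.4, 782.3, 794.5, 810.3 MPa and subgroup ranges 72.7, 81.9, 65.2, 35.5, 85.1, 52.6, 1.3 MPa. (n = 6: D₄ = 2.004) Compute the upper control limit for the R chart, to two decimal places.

R̄ = (72.7 + 81.9 + 65.2 + 35.5 + 85.1 + 52.6 + 1.3) / 7 = 394.3000 / 7 = 56.3286
UCL_R = D₄·R̄ = 2.004 × 56.3286 = 112.8825

112.88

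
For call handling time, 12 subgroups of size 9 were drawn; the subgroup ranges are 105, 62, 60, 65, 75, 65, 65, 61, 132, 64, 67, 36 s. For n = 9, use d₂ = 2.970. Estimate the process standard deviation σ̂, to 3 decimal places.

R̄ = (105 + 62 + 60 + 65 + 75 + 65 + 65 + 61 + 132 + 64 + 67 + 36) / 12 = 71.4167
σ̂ = R̄ / d₂ = 71.4167 / 2.970 = 24.0460

24.046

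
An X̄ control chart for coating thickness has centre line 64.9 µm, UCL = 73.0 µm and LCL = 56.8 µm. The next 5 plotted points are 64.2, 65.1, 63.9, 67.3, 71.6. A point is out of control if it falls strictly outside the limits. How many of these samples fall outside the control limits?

0

All 5 points lie within [56.8, 73.0].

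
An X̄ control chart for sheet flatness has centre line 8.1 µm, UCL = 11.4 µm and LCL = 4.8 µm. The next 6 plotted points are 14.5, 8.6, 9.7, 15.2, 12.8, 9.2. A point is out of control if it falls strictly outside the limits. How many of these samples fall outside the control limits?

Compare each point to [4.8, 11.4]: sample 1 = 14.5 > UCL; sample 4 = 15.2 > UCL; sample 5 = 12.8 > UCL.

3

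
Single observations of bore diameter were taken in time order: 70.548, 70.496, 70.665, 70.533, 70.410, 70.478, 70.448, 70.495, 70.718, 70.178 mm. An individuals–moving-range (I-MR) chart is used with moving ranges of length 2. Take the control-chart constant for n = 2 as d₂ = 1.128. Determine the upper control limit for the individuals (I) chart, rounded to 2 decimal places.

70.91

X̄ = (70.548 + 70.496 + 70.665 + 70.533 + 70.410 + 70.478 + 70.448 + 70.495 + 70.718 + 70.178) / 10 = 70.4969
Moving ranges: 0.052, 0.169, 0.132, 0.123, 0.068, 0.030, 0.047, 0.223, 0.540; M̄R̄ = 1.3840 / 9 = 0.1538
UCL = X̄ + 3·M̄R̄/d₂ = 70.4969 + 3 × 0.1538 / 1.128 = 70.9059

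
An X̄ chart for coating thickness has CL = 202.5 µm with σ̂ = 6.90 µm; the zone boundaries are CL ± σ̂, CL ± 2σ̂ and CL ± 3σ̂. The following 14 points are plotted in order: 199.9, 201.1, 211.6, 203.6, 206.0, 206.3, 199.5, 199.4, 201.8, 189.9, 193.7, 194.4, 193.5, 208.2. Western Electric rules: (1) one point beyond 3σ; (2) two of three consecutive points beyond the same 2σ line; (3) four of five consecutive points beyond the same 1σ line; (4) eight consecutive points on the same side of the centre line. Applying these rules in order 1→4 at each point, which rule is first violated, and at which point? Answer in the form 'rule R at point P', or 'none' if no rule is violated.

rule 3 at point 13

Zone of each point (C = within 1σ̂, B = 1σ̂–2σ̂, A = 2σ̂–3σ̂, * = beyond 3σ̂; sign = side of CL): 1:-C, 2:-C, 3:+B, 4:+C, 5:+C, 6:+C, 7:-C, 8:-C, 9:-C, 10:-B, 11:-B, 12:-B, 13:-B, 14:+C
Rule 3 (four of five consecutive points beyond the same 1σ limit) is satisfied at point 13.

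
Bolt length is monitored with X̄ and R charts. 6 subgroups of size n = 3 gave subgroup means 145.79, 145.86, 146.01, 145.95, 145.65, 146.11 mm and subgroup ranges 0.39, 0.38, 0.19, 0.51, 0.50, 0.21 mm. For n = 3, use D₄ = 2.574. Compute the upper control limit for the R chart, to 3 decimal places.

0.935

R̄ = (0.39 + 0.38 + 0.19 + 0.51 + 0.50 + 0.21) / 6 = 2.1800 / 6 = 0.3633
UCL_R = D₄·R̄ = 2.574 × 0.3633 = 0.9352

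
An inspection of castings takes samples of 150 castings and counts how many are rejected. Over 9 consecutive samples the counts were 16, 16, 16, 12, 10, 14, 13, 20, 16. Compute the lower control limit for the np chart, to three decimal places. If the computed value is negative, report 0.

p̄ = Σdᵢ / (k·n) = 133 / (9 × 150) = 0.09852
LCL = np̄ − 3·√(np̄(1−p̄)) = 14.7778 − 3 × 3.6499 = 3.8280

3.828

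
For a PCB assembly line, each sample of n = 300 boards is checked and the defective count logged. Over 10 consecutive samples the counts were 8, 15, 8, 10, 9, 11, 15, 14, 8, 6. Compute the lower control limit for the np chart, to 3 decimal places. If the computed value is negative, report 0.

p̄ = Σdᵢ / (k·n) = 104 / (10 × 300) = 0.03467
LCL = np̄ − 3·√(np̄(1−p̄)) = 10.4000 − 3 × 3.1685 = 0.8945

0.894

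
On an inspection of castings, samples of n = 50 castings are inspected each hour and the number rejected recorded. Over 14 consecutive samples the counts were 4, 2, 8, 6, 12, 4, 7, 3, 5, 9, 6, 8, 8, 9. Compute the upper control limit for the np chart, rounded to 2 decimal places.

p̄ = Σdᵢ / (k·n) = 91 / (14 × 50) = 0.13000
UCL = np̄ + 3·√(np̄(1−p̄)) = 6.5000 + 3 × √(6.5000×0.87000) = 6.5000 + 3 × 2.3780 = 13.6341

13.63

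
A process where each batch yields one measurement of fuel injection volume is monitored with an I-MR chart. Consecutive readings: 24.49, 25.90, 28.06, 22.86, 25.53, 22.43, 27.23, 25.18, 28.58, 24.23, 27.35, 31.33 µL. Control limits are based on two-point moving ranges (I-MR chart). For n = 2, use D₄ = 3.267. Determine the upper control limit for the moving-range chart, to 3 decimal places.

Moving ranges: 1.41, 2.16, 5.20, 2.67, 3.10, 4.80, 2.05, 3.40, 4.35, 3.12, 3.98; M̄R̄ = 36.2400 / 11 = 3.2945
UCL_MR = D₄·M̄R̄ = 3.267 × 3.2945 = 10.7633

10.763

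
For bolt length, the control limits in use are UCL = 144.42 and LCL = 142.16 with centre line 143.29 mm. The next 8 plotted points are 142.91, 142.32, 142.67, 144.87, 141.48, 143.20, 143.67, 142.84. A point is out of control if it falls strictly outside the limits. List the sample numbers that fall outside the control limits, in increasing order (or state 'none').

Compare each point to [142.16, 144.42]: sample 4 = 144.87 > UCL; sample 5 = 141.48 < LCL.

4, 5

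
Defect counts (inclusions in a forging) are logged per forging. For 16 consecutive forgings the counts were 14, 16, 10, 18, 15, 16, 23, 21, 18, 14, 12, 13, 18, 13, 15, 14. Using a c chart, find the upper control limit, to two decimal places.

c̄ = (14 + 16 + 10 + 18 + 15 + 16 + 23 + 21 + 18 + 14 + 12 + 13 + 18 + 13 + 15 + 14) / 16 = 250 / 16 = 15.6250
UCL = c̄ + 3√c̄ = 15.6250 + 3 × √15.6250 = 15.6250 + 3 × 3.9528 = 27.4835

27.48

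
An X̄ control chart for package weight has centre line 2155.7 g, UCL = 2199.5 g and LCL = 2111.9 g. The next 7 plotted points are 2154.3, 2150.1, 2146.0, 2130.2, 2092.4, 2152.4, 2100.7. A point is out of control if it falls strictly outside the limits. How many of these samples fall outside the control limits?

2

Compare each point to [2111.9, 2199.5]: sample 5 = 2092.4 < LCL; sample 7 = 2100.7 < LCL.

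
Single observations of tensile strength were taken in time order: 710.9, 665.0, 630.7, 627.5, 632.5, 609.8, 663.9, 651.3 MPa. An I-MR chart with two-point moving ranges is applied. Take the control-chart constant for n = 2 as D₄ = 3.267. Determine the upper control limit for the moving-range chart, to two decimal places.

Moving ranges: 45.9, 34.3, 3.2, 5.0, 22.7, 54.1, 12.6; M̄R̄ = 177.8000 / 7 = 25.4000
UCL_MR = D₄·M̄R̄ = 3.267 × 25.4000 = 82.9818

82.98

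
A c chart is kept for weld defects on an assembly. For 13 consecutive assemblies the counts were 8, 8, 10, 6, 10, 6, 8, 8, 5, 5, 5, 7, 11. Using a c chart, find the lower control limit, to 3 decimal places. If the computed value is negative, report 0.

0.000

c̄ = (8 + 8 + 10 + 6 + 10 + 6 + 8 + 8 + 5 + 5 + 5 + 7 + 11) / 13 = 97 / 13 = 7.4615
LCL = c̄ − 3√c̄ = 7.4615 − 3 × 2.7316 = -0.7332 → 0 (cannot be negative)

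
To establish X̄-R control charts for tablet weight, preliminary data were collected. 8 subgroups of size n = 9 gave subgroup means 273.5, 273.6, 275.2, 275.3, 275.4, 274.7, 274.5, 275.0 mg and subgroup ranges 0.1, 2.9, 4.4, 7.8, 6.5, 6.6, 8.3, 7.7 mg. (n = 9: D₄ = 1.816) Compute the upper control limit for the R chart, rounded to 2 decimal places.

R̄ = (0.1 + 2.9 + 4.4 + 7.8 + 6.5 + 6.6 + 8.3 + 7.7) / 8 = 44.3000 / 8 = 5.5375
UCL_R = D₄·R̄ = 1.816 × 5.5375 = 10.0561

10.06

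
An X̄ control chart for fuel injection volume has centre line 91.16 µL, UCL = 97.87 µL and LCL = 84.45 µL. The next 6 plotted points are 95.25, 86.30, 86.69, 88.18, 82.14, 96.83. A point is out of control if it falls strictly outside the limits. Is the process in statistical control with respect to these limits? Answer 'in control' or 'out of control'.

out of control

Compare each point to [84.45, 97.87]: sample 5 = 82.14 < LCL.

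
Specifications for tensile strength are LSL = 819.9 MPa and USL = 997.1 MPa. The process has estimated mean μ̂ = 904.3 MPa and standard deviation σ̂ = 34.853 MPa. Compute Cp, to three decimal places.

0.847

Cp = (USL − LSL) / (6σ̂) = (997.1 − 819.9) / (6 × 34.853) = 177.2000 / 209.1180 = 0.8474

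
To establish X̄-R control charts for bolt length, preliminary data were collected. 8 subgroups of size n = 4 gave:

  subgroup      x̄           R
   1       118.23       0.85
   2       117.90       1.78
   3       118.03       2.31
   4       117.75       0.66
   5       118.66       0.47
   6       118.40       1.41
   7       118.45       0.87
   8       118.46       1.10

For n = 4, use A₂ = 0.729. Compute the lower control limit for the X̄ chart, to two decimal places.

117.37

X̄̄ = (118.23 + 117.90 + 118.03 + 117.75 + 118.66 + 118.40 + 118.45 + 118.46) / 8 = 945.8800 / 8 = 118.2350
R̄ = (0.85 + 1.78 + 2.31 + 0.66 + 0.47 + 1.41 + 0.87 + 1.10) / 8 = 9.4500 / 8 = 1.1812
LCL = X̄̄ − A₂·R̄ = 118.2350 − 0.729 × 1.1812 = 117.3739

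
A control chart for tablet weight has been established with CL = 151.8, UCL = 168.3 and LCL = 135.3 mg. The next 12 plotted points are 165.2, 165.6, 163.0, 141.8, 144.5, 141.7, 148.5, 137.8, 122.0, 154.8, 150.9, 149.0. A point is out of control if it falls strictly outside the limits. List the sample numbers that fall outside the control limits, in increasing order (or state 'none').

Compare each point to [135.3, 168.3]: sample 9 = 122.0 < LCL.

9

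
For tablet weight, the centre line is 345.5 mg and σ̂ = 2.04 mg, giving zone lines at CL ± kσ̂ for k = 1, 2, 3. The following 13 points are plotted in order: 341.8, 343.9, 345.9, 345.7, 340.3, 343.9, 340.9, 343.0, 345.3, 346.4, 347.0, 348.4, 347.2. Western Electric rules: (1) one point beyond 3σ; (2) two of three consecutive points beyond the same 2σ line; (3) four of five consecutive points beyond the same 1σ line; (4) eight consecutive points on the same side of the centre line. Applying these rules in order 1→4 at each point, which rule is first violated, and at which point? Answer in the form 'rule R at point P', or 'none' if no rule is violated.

rule 2 at point 7

Zone of each point (C = within 1σ̂, B = 1σ̂–2σ̂, A = 2σ̂–3σ̂, * = beyond 3σ̂; sign = side of CL): 1:-B, 2:-C, 3:+C, 4:+C, 5:-A, 6:-C, 7:-A, 8:-B, 9:-C, 10:+C, 11:+C, 12:+B, 13:+C
Rule 2 (two of three consecutive points beyond the same 2σ limit) is satisfied at point 7.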